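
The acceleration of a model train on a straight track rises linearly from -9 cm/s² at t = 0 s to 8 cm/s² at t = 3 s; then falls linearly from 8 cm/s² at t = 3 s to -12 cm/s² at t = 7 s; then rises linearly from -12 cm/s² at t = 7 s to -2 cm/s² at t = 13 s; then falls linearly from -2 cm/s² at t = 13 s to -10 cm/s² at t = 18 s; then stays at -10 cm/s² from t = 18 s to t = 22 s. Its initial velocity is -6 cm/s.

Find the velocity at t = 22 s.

-127.5 cm/s

Δv equals the area under the a-t graph; then v = v₀ + Δv.
0–3 s: ½(-9 + 8)(3) = -1.5 cm/s
3–7 s: ½(8 + -12)(4) = -8 cm/s
7–13 s: ½(-12 + -2)(6) = -42 cm/s
13–18 s: ½(-2 + -10)(5) = -30 cm/s
18–22 s: -10 × 4 = -40 cm/s
Δv = -121.5 cm/s, so v(22) = -6 + (-121.5) = -127.5 cm/s.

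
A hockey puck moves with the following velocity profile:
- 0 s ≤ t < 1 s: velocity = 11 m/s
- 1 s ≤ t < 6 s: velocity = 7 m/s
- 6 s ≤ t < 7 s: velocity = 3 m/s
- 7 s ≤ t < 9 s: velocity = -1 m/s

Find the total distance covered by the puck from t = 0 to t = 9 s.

Total distance travelled is ∫|v| dt — sum the magnitudes of each area piece.
0–1 s: |11| × 1 = 11 m
1–6 s: |7| × 5 = 35 m
6–7 s: |3| × 1 = 3 m
7–9 s: |-1| × 2 = 2 m
Total distance = 51 m

51 m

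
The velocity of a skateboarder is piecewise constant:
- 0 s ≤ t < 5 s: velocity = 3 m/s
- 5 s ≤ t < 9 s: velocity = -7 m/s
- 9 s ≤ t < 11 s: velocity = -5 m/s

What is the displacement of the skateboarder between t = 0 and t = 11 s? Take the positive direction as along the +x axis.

Displacement is the signed area under the v-t curve.
0–5 s: 3 × 5 = 15 m
5–9 s: -7 × 4 = -28 m
9–11 s: -5 × 2 = -10 m
Net displacement = -23 m

-23 m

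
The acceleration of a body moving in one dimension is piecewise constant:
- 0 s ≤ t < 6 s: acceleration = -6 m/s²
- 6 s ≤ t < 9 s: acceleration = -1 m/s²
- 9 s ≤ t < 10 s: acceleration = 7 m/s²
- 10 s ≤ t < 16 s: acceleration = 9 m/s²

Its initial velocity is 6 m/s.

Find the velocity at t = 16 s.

28 m/s

Δv equals the area under the a-t graph; then v = v₀ + Δv.
0–6 s: -6 × 6 = -36 m/s
6–9 s: -1 × 3 = -3 m/s
9–10 s: 7 × 1 = 7 m/s
10–16 s: 9 × 6 = 54 m/s
Δv = 22 m/s, so v(16) = 6 + (22) = 28 m/s.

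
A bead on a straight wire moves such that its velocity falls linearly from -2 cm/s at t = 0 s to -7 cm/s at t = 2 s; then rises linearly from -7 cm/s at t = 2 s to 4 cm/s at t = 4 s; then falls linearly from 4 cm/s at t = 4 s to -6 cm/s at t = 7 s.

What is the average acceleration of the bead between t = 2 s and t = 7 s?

0.2 cm/s²

Average acceleration = Δv/Δt = (-6 − -7)/(7 − 2) = 0.2 cm/s².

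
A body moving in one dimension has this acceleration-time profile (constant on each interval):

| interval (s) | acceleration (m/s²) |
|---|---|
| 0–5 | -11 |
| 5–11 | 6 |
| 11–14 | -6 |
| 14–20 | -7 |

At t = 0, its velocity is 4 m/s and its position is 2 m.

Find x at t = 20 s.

-709.5 m

On each constant-a segment, Δv = aΔt and Δx = v₀Δt + ½aΔt²; chain segment to segment.
0–5 s: v starts 4 m/s; Δx = 4·5 + ½·-11·5² = -117.5 m; v ends -51 m/s.
5–11 s: v starts -51 m/s; Δx = -51·6 + ½·6·6² = -198 m; v ends -15 m/s.
11–14 s: v starts -15 m/s; Δx = -15·3 + ½·-6·3² = -72 m; v ends -33 m/s.
14–20 s: v starts -33 m/s; Δx = -33·6 + ½·-7·6² = -324 m; v ends -75 m/s.
x(20) = 2 + Σ Δx = -709.5 m.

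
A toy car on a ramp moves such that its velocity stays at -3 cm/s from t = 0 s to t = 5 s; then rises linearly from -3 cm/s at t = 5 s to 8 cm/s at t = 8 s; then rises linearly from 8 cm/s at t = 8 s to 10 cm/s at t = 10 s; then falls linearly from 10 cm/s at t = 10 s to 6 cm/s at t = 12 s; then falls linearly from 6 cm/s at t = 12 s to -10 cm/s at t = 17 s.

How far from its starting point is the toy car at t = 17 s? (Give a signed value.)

16.5 cm

Net displacement equals the area under the velocity-time graph (areas below the axis count negative).
0–5 s: -3 × 5 = -15 cm
5–8 s: ½(-3 + 8)(3) = 7.5 cm
8–10 s: ½(8 + 10)(2) = 18 cm
10–12 s: ½(10 + 6)(2) = 16 cm
12–17 s: ½(6 + -10)(5) = -10 cm
Net displacement = 16.5 cm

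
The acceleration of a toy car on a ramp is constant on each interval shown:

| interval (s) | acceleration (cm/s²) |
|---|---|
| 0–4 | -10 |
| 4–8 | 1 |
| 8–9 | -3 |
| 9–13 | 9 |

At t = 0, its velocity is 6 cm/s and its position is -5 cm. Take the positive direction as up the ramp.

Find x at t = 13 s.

-280.5 cm

On each constant-a segment, Δv = aΔt and Δx = v₀Δt + ½aΔt²; chain segment to segment.
0–4 s: v starts 6 cm/s; Δx = 6·4 + ½·-10·4² = -56 cm; v ends -34 cm/s.
4–8 s: v starts -34 cm/s; Δx = -34·4 + ½·1·4² = -128 cm; v ends -30 cm/s.
8–9 s: v starts -30 cm/s; Δx = -30·1 + ½·-3·1² = -31.5 cm; v ends -33 cm/s.
9–13 s: v starts -33 cm/s; Δx = -33·4 + ½·9·4² = -60 cm; v ends 3 cm/s.
x(13) = -5 + Σ Δx = -280.5 cm.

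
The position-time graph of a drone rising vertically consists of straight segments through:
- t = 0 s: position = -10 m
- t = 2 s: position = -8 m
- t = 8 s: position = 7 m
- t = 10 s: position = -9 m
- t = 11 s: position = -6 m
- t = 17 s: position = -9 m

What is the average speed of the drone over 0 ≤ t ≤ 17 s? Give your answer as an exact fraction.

39/17 m/s

Average speed = (total path length)/(elapsed time); on a piecewise-linear x-t graph the path length is Σ|Δx|.
0–2 s: |Δx| = |-8 − -10| = 2 m
2–8 s: |Δx| = |7 − -8| = 15 m
8–10 s: |Δx| = |-9 − 7| = 16 m
10–11 s: |Δx| = |-6 − -9| = 3 m
11–17 s: |Δx| = |-9 − -6| = 3 m
Total path = 39 m; average speed = 39/17 = 39/17 m/s.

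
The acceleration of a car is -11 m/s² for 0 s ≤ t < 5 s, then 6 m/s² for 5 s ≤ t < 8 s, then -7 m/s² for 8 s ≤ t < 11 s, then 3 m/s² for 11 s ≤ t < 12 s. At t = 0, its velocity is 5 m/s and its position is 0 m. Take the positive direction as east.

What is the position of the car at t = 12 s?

-414.5 m

On each constant-a segment, Δv = aΔt and Δx = v₀Δt + ½aΔt²; chain segment to segment.
0–5 s: v starts 5 m/s; Δx = 5·5 + ½·-11·5² = -112.5 m; v ends -50 m/s.
5–8 s: v starts -50 m/s; Δx = -50·3 + ½·6·3² = -123 m; v ends -32 m/s.
8–11 s: v starts -32 m/s; Δx = -32·3 + ½·-7·3² = -127.5 m; v ends -53 m/s.
11–12 s: v starts -53 m/s; Δx = -53·1 + ½·3·1² = -51.5 m; v ends -50 m/s.
x(12) = 0 + Σ Δx = -414.5 m.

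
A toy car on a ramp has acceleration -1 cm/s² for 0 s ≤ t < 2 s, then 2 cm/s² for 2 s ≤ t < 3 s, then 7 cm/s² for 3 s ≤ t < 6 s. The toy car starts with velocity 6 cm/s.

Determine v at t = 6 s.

27 cm/s

Δv equals the area under the a-t graph; then v = v₀ + Δv.
0–2 s: -1 × 2 = -2 cm/s
2–3 s: 2 × 1 = 2 cm/s
3–6 s: 7 × 3 = 21 cm/s
Δv = 21 cm/s, so v(6) = 6 + (21) = 27 cm/s.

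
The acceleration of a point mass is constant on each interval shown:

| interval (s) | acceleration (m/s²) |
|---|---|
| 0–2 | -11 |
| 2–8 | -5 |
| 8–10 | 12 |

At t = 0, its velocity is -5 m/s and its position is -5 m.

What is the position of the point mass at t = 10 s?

-379 m

On each constant-a segment, Δv = aΔt and Δx = v₀Δt + ½aΔt²; chain segment to segment.
0–2 s: v starts -5 m/s; Δx = -5·2 + ½·-11·2² = -32 m; v ends -27 m/s.
2–8 s: v starts -27 m/s; Δx = -27·6 + ½·-5·6² = -252 m; v ends -57 m/s.
8–10 s: v starts -57 m/s; Δx = -57·2 + ½·12·2² = -90 m; v ends -33 m/s.
x(10) = -5 + Σ Δx = -379 m.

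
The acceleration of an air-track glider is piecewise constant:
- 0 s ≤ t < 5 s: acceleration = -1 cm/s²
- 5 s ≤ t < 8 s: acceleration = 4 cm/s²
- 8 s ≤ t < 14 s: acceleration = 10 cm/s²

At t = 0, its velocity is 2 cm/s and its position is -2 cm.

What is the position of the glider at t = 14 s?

On each constant-a segment, Δv = aΔt and Δx = v₀Δt + ½aΔt²; chain segment to segment.
0–5 s: v starts 2 cm/s; Δx = 2·5 + ½·-1·5² = -2.5 cm; v ends -3 cm/s.
5–8 s: v starts -3 cm/s; Δx = -3·3 + ½·4·3² = 9 cm; v ends 9 cm/s.
8–14 s: v starts 9 cm/s; Δx = 9·6 + ½·10·6² = 234 cm; v ends 69 cm/s.
x(14) = -2 + Σ Δx = 238.5 cm.

238.5 cm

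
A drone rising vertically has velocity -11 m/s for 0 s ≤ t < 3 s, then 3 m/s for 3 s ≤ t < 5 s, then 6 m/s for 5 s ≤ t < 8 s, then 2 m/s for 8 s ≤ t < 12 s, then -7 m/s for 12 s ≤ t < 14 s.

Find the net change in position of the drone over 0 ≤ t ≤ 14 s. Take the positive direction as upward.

-15 m

Net displacement equals the area under the velocity-time graph (areas below the axis count negative).
0–3 s: -11 × 3 = -33 m
3–5 s: 3 × 2 = 6 m
5–8 s: 6 × 3 = 18 m
8–12 s: 2 × 4 = 8 m
12–14 s: -7 × 2 = -14 m
Net displacement = -15 m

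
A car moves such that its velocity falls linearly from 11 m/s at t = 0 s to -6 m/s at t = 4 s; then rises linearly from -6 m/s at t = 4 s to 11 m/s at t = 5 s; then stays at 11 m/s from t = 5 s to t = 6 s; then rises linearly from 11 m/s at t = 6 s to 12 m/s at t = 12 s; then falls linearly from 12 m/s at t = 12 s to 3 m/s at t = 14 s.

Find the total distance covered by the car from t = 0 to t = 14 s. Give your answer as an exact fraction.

4015/34 m

Total distance travelled is ∫|v| dt — sum the magnitudes of each area piece.
0–4 s: v = 0 at t = 44/17 s; triangle areas 242/17 + 72/17 = 314/17 m
4–5 s: v = 0 at t = 74/17 s; triangle areas 18/17 + 121/34 = 157/34 m
5–6 s: |11| × 1 = 11 m
6–12 s: |½(11 + 12)(6)| = 69 m
12–14 s: |½(12 + 3)(2)| = 15 m
Total distance = 4015/34 m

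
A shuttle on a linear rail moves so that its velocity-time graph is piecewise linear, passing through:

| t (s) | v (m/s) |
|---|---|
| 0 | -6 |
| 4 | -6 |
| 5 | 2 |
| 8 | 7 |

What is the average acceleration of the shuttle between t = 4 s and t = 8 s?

Average acceleration = Δv/Δt = (7 − -6)/(8 − 4) = 3.25 m/s².

3.25 m/s²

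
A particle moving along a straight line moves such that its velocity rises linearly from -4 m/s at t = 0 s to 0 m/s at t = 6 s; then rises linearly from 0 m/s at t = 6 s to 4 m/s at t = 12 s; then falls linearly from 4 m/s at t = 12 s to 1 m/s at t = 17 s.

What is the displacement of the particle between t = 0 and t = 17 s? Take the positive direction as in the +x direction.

12.5 m

Displacement is the signed area under the v-t curve.
0–6 s: ½(-4 + 0)(6) = -12 m
6–12 s: ½(0 + 4)(6) = 12 m
12–17 s: ½(4 + 1)(5) = 12.5 m
Net displacement = 12.5 m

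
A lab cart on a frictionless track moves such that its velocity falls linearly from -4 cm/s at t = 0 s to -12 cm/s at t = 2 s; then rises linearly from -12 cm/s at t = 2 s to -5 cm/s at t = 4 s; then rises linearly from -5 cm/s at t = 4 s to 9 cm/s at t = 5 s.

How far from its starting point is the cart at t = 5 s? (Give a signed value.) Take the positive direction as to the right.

Displacement is the signed area under the v-t curve.
0–2 s: ½(-4 + -12)(2) = -16 cm
2–4 s: ½(-12 + -5)(2) = -17 cm
4–5 s: ½(-5 + 9)(1) = 2 cm
Net displacement = -31 cm

-31 cm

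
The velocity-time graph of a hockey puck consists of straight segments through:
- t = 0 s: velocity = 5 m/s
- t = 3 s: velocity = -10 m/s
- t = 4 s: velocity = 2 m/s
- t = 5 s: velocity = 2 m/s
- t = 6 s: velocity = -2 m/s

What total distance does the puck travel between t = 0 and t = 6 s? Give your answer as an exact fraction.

119/6 m

Distance (not displacement) is the total path length: add the absolute areas under v-t.
0–3 s: v = 0 at t = 1 s; triangle areas 2.5 + 10 = 12.5 m
3–4 s: v = 0 at t = 23/6 s; triangle areas 25/6 + 1/6 = 13/3 m
4–5 s: |2| × 1 = 2 m
5–6 s: v = 0 at t = 5.5 s; triangle areas 0.5 + 0.5 = 1 m
Total distance = 119/6 m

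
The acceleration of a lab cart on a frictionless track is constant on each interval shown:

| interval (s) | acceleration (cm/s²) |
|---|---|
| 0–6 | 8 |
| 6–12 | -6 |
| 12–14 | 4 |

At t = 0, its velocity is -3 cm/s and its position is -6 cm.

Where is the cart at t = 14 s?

On each constant-a segment, Δv = aΔt and Δx = v₀Δt + ½aΔt²; chain segment to segment.
0–6 s: v starts -3 cm/s; Δx = -3·6 + ½·8·6² = 126 cm; v ends 45 cm/s.
6–12 s: v starts 45 cm/s; Δx = 45·6 + ½·-6·6² = 162 cm; v ends 9 cm/s.
12–14 s: v starts 9 cm/s; Δx = 9·2 + ½·4·2² = 26 cm; v ends 17 cm/s.
x(14) = -6 + Σ Δx = 308 cm.

308 cm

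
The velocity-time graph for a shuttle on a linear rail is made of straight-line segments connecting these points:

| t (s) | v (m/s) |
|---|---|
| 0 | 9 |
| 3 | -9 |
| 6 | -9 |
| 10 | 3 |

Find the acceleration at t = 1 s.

-6 m/s²

Acceleration is the slope of the v-t graph on 0–3 s: (-9 − 9)/(3 − 0) = -6 m/s².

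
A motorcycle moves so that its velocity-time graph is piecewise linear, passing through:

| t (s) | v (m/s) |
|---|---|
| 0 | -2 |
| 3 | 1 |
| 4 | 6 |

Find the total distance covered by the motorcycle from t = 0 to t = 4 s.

6 m

Distance (not displacement) is the total path length: add the absolute areas under v-t.
0–3 s: v = 0 at t = 2 s; triangle areas 2 + 0.5 = 2.5 m
3–4 s: |½(1 + 6)(1)| = 3.5 m
Total distance = 6 m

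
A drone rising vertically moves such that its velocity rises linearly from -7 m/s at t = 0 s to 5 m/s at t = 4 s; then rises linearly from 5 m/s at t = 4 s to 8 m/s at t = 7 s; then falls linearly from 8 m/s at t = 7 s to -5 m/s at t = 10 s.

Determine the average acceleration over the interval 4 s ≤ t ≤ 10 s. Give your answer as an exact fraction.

-5/3 m/s²

Average acceleration = Δv/Δt = (-5 − 5)/(10 − 4) = -5/3 m/s².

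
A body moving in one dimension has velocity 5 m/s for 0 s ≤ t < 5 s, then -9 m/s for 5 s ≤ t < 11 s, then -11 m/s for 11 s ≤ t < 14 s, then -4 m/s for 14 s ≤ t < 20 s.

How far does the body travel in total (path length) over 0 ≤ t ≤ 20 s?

Total distance travelled is ∫|v| dt — sum the magnitudes of each area piece.
0–5 s: |5| × 5 = 25 m
5–11 s: |-9| × 6 = 54 m
11–14 s: |-11| × 3 = 33 m
14–20 s: |-4| × 6 = 24 m
Total distance = 136 m

136 m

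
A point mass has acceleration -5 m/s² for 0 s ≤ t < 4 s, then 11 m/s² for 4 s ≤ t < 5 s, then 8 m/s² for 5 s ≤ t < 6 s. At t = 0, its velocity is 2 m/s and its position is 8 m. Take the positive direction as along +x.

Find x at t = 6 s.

On each constant-a segment, Δv = aΔt and Δx = v₀Δt + ½aΔt²; chain segment to segment.
0–4 s: v starts 2 m/s; Δx = 2·4 + ½·-5·4² = -32 m; v ends -18 m/s.
4–5 s: v starts -18 m/s; Δx = -18·1 + ½·11·1² = -12.5 m; v ends -7 m/s.
5–6 s: v starts -7 m/s; Δx = -7·1 + ½·8·1² = -3 m; v ends 1 m/s.
x(6) = 8 + Σ Δx = -39.5 m.

-39.5 m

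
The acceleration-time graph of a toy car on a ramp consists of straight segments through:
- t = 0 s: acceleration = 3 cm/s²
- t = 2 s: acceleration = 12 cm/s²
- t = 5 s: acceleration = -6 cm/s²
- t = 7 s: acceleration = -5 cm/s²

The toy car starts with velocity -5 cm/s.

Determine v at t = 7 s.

8 cm/s

Δv equals the area under the a-t graph; then v = v₀ + Δv.
0–2 s: ½(3 + 12)(2) = 15 cm/s
2–5 s: ½(12 + -6)(3) = 9 cm/s
5–7 s: ½(-6 + -5)(2) = -11 cm/s
Δv = 13 cm/s, so v(7) = -5 + (13) = 8 cm/s.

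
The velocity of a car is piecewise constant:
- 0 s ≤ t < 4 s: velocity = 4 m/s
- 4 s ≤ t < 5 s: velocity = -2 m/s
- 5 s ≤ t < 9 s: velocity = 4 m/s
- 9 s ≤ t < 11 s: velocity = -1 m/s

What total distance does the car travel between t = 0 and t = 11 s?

36 m

Distance (not displacement) is the total path length: add the absolute areas under v-t.
0–4 s: |4| × 4 = 16 m
4–5 s: |-2| × 1 = 2 m
5–9 s: |4| × 4 = 16 m
9–11 s: |-1| × 2 = 2 m
Total distance = 36 m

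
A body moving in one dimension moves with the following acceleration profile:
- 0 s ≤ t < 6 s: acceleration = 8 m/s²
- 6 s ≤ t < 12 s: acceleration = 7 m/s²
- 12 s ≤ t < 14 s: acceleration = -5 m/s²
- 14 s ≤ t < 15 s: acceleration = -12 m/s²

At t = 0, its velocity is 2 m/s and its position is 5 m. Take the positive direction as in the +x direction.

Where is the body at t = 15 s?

On each constant-a segment, Δv = aΔt and Δx = v₀Δt + ½aΔt²; chain segment to segment.
0–6 s: v starts 2 m/s; Δx = 2·6 + ½·8·6² = 156 m; v ends 50 m/s.
6–12 s: v starts 50 m/s; Δx = 50·6 + ½·7·6² = 426 m; v ends 92 m/s.
12–14 s: v starts 92 m/s; Δx = 92·2 + ½·-5·2² = 174 m; v ends 82 m/s.
14–15 s: v starts 82 m/s; Δx = 82·1 + ½·-12·1² = 76 m; v ends 70 m/s.
x(15) = 5 + Σ Δx = 837 m.

837 m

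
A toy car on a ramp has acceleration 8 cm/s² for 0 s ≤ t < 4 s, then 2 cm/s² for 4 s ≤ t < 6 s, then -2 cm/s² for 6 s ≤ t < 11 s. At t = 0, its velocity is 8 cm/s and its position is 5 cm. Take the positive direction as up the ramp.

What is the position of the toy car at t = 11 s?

380 cm

On each constant-a segment, Δv = aΔt and Δx = v₀Δt + ½aΔt²; chain segment to segment.
0–4 s: v starts 8 cm/s; Δx = 8·4 + ½·8·4² = 96 cm; v ends 40 cm/s.
4–6 s: v starts 40 cm/s; Δx = 40·2 + ½·2·2² = 84 cm; v ends 44 cm/s.
6–11 s: v starts 44 cm/s; Δx = 44·5 + ½·-2·5² = 195 cm; v ends 34 cm/s.
x(11) = 5 + Σ Δx = 380 cm.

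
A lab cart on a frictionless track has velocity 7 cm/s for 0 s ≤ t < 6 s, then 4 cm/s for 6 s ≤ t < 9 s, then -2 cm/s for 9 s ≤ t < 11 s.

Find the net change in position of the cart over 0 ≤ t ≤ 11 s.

50 cm

Net displacement equals the area under the velocity-time graph (areas below the axis count negative).
0–6 s: 7 × 6 = 42 cm
6–9 s: 4 × 3 = 12 cm
9–11 s: -2 × 2 = -4 cm
Net displacement = 50 cm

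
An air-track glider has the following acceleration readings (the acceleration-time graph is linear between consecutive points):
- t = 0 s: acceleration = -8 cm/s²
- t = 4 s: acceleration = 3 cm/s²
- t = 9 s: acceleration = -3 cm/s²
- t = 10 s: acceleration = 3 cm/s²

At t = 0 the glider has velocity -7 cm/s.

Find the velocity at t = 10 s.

-17 cm/s

Δv equals the area under the a-t graph; then v = v₀ + Δv.
0–4 s: ½(-8 + 3)(4) = -10 cm/s
4–9 s: ½(3 + -3)(5) = 0 cm/s
9–10 s: ½(-3 + 3)(1) = 0 cm/s
Δv = -10 cm/s, so v(10) = -7 + (-10) = -17 cm/s.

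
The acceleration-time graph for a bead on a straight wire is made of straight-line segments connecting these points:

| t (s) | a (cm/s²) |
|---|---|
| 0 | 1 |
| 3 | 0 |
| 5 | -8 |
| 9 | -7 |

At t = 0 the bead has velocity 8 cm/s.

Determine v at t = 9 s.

Δv equals the area under the a-t graph; then v = v₀ + Δv.
0–3 s: ½(1 + 0)(3) = 1.5 cm/s
3–5 s: ½(0 + -8)(2) = -8 cm/s
5–9 s: ½(-8 + -7)(4) = -30 cm/s
Δv = -36.5 cm/s, so v(9) = 8 + (-36.5) = -28.5 cm/s.

-28.5 cm/s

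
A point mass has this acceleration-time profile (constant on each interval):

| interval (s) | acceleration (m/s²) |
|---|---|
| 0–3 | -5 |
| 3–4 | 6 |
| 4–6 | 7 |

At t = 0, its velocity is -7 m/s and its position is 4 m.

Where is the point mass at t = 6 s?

-76.5 m

On each constant-a segment, Δv = aΔt and Δx = v₀Δt + ½aΔt²; chain segment to segment.
0–3 s: v starts -7 m/s; Δx = -7·3 + ½·-5·3² = -43.5 m; v ends -22 m/s.
3–4 s: v starts -22 m/s; Δx = -22·1 + ½·6·1² = -19 m; v ends -16 m/s.
4–6 s: v starts -16 m/s; Δx = -16·2 + ½·7·2² = -18 m; v ends -2 m/s.
x(6) = 4 + Σ Δx = -76.5 m.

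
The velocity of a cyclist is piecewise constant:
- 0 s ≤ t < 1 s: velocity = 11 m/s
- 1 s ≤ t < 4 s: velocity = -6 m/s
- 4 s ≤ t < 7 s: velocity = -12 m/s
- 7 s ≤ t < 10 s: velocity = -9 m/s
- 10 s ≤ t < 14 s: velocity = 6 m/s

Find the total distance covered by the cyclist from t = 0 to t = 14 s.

Total distance travelled is ∫|v| dt — sum the magnitudes of each area piece.
0–1 s: |11| × 1 = 11 m
1–4 s: |-6| × 3 = 18 m
4–7 s: |-12| × 3 = 36 m
7–10 s: |-9| × 3 = 27 m
10–14 s: |6| × 4 = 24 m
Total distance = 116 m

116 m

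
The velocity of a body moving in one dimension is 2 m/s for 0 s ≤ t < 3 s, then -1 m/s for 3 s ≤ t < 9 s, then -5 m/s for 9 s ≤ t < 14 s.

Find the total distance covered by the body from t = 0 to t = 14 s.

Distance (not displacement) is the total path length: add the absolute areas under v-t.
0–3 s: |2| × 3 = 6 m
3–9 s: |-1| × 6 = 6 m
9–14 s: |-5| × 5 = 25 m
Total distance = 37 m

37 m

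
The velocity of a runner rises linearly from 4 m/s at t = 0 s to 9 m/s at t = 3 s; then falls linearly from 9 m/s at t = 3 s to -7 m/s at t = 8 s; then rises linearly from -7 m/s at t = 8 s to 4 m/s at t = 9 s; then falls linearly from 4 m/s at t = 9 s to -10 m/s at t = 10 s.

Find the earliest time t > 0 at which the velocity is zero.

t = 5.8125 s

v changes sign on 3–8 s (from 9 to -7); the graph is linear there, so v = 0 at t = 3 + (-9)·(8 − 3)/(-7 − 9) = 5.8125 s.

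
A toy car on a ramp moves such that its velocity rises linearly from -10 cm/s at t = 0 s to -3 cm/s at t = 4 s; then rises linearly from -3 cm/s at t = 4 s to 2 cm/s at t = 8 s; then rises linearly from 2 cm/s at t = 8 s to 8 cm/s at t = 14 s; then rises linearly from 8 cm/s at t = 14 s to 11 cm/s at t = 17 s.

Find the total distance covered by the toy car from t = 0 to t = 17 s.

Distance (not displacement) is the total path length: add the absolute areas under v-t.
0–4 s: |½(-10 + -3)(4)| = 26 cm
4–8 s: v = 0 at t = 6.4 s; triangle areas 3.6 + 1.6 = 5.2 cm
8–14 s: |½(2 + 8)(6)| = 30 cm
14–17 s: |½(8 + 11)(3)| = 28.5 cm
Total distance = 89.7 cm

89.7 cm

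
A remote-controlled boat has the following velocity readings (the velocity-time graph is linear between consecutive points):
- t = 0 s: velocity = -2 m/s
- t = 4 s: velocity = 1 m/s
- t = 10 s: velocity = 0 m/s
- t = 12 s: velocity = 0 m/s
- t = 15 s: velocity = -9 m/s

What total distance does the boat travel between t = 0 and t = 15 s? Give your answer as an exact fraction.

119/6 m

Distance (not displacement) is the total path length: add the absolute areas under v-t.
0–4 s: v = 0 at t = 8/3 s; triangle areas 8/3 + 2/3 = 10/3 m
4–10 s: |½(1 + 0)(6)| = 3 m
10–12 s: |0| × 2 = 0 m
12–15 s: |½(0 + -9)(3)| = 13.5 m
Total distance = 119/6 m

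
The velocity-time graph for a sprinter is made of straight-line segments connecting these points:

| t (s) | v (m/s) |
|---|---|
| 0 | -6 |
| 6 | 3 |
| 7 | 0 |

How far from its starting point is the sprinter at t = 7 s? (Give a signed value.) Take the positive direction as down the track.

-7.5 m

Net displacement equals the area under the velocity-time graph (areas below the axis count negative).
0–6 s: ½(-6 + 3)(6) = -9 m
6–7 s: ½(3 + 0)(1) = 1.5 m
Net displacement = -7.5 m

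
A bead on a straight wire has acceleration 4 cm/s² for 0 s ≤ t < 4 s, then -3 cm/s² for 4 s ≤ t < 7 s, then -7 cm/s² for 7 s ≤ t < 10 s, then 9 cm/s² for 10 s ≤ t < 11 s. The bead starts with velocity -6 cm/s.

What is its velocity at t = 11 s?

Δv equals the area under the a-t graph; then v = v₀ + Δv.
0–4 s: 4 × 4 = 16 cm/s
4–7 s: -3 × 3 = -9 cm/s
7–10 s: -7 × 3 = -21 cm/s
10–11 s: 9 × 1 = 9 cm/s
Δv = -5 cm/s, so v(11) = -6 + (-5) = -11 cm/s.

-11 cm/s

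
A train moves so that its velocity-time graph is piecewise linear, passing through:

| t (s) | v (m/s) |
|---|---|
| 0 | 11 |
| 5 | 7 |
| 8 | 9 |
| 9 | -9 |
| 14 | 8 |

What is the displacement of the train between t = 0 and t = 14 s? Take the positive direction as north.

66.5 m

Net displacement equals the area under the velocity-time graph (areas below the axis count negative).
0–5 s: ½(11 + 7)(5) = 45 m
5–8 s: ½(7 + 9)(3) = 24 m
8–9 s: ½(9 + -9)(1) = 0 m
9–14 s: ½(-9 + 8)(5) = -2.5 m
Net displacement = 66.5 m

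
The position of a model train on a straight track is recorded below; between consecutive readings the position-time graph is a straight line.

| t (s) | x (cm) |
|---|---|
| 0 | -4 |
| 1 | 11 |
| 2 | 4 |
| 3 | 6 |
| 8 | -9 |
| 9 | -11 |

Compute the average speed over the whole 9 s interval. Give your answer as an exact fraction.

Average speed = (total path length)/(elapsed time); on a piecewise-linear x-t graph the path length is Σ|Δx|.
0–1 s: |Δx| = |11 − -4| = 15 cm
1–2 s: |Δx| = |4 − 11| = 7 cm
2–3 s: |Δx| = |6 − 4| = 2 cm
3–8 s: |Δx| = |-9 − 6| = 15 cm
8–9 s: |Δx| = |-11 − -9| = 2 cm
Total path = 41 cm; average speed = 41/9 = 41/9 cm/s.

41/9 cm/s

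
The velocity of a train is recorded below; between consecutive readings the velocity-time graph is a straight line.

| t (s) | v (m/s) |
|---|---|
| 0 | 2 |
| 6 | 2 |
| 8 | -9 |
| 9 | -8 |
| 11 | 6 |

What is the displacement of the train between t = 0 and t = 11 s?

Net displacement equals the area under the velocity-time graph (areas below the axis count negative).
0–6 s: 2 × 6 = 12 m
6–8 s: ½(2 + -9)(2) = -7 m
8–9 s: ½(-9 + -8)(1) = -8.5 m
9–11 s: ½(-8 + 6)(2) = -2 m
Net displacement = -5.5 m

-5.5 m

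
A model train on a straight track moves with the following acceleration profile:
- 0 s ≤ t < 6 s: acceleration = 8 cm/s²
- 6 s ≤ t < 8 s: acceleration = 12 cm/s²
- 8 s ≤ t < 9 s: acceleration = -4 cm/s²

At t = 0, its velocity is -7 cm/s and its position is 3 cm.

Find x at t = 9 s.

274 cm

On each constant-a segment, Δv = aΔt and Δx = v₀Δt + ½aΔt²; chain segment to segment.
0–6 s: v starts -7 cm/s; Δx = -7·6 + ½·8·6² = 102 cm; v ends 41 cm/s.
6–8 s: v starts 41 cm/s; Δx = 41·2 + ½·12·2² = 106 cm; v ends 65 cm/s.
8–9 s: v starts 65 cm/s; Δx = 65·1 + ½·-4·1² = 63 cm; v ends 61 cm/s.
x(9) = 3 + Σ Δx = 274 cm.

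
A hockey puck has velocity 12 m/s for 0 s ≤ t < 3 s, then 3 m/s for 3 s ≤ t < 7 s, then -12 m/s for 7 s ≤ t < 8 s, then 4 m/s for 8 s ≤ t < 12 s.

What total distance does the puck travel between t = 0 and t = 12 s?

76 m

Total distance travelled is ∫|v| dt — sum the magnitudes of each area piece.
0–3 s: |12| × 3 = 36 m
3–7 s: |3| × 4 = 12 m
7–8 s: |-12| × 1 = 12 m
8–12 s: |4| × 4 = 16 m
Total distance = 76 m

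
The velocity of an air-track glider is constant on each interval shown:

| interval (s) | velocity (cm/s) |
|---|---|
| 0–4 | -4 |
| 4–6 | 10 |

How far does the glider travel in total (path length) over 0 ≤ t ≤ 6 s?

Total distance travelled is ∫|v| dt — sum the magnitudes of each area piece.
0–4 s: |-4| × 4 = 16 cm
4–6 s: |10| × 2 = 20 cm
Total distance = 36 cm

36 cm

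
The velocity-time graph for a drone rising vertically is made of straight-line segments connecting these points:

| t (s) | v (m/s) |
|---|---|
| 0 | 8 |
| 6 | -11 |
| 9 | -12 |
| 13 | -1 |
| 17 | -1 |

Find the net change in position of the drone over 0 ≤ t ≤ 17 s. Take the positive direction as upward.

Displacement is the signed area under the v-t curve.
0–6 s: ½(8 + -11)(6) = -9 m
6–9 s: ½(-11 + -12)(3) = -34.5 m
9–13 s: ½(-12 + -1)(4) = -26 m
13–17 s: -1 × 4 = -4 m
Net displacement = -73.5 m

-73.5 m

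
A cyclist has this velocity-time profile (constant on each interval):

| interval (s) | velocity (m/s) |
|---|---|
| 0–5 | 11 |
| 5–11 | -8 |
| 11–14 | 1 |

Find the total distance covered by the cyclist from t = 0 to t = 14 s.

Distance (not displacement) is the total path length: add the absolute areas under v-t.
0–5 s: |11| × 5 = 55 m
5–11 s: |-8| × 6 = 48 m
11–14 s: |1| × 3 = 3 m
Total distance = 106 m

106 m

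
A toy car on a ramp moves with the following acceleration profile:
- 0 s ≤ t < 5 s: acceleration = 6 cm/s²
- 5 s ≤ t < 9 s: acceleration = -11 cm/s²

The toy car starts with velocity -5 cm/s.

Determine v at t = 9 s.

-19 cm/s

Δv equals the area under the a-t graph; then v = v₀ + Δv.
0–5 s: 6 × 5 = 30 cm/s
5–9 s: -11 × 4 = -44 cm/s
Δv = -14 cm/s, so v(9) = -5 + (-14) = -19 cm/s.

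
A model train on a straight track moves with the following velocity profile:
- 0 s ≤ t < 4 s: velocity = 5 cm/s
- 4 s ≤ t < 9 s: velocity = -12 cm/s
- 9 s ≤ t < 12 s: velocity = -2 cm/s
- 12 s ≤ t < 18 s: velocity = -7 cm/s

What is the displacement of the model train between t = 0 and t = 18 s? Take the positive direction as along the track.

-88 cm

Net displacement equals the area under the velocity-time graph (areas below the axis count negative).
0–4 s: 5 × 4 = 20 cm
4–9 s: -12 × 5 = -60 cm
9–12 s: -2 × 3 = -6 cm
12–18 s: -7 × 6 = -42 cm
Net displacement = -88 cm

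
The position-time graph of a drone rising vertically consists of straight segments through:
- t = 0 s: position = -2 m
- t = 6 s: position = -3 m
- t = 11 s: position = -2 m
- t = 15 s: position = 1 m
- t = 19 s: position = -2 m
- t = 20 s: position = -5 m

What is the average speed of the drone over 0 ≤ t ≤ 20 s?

Average speed = (total path length)/(elapsed time); on a piecewise-linear x-t graph the path length is Σ|Δx|.
0–6 s: |Δx| = |-3 − -2| = 1 m
6–11 s: |Δx| = |-2 − -3| = 1 m
11–15 s: |Δx| = |1 − -2| = 3 m
15–19 s: |Δx| = |-2 − 1| = 3 m
19–20 s: |Δx| = |-5 − -2| = 3 m
Total path = 11 m; average speed = 11/20 = 0.55 m/s.

0.55 m/s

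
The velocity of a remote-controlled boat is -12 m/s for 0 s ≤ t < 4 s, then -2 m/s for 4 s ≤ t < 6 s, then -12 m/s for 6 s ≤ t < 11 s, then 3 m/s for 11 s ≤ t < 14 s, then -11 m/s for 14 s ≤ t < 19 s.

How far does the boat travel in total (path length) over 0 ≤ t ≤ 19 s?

176 m

Total distance travelled is ∫|v| dt — sum the magnitudes of each area piece.
0–4 s: |-12| × 4 = 48 m
4–6 s: |-2| × 2 = 4 m
6–11 s: |-12| × 5 = 60 m
11–14 s: |3| × 3 = 9 m
14–19 s: |-11| × 5 = 55 m
Total distance = 176 m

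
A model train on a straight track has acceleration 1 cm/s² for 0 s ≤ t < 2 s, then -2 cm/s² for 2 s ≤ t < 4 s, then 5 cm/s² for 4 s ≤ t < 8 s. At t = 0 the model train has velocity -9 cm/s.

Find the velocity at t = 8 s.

9 cm/s

Δv equals the area under the a-t graph; then v = v₀ + Δv.
0–2 s: 1 × 2 = 2 cm/s
2–4 s: -2 × 2 = -4 cm/s
4–8 s: 5 × 4 = 20 cm/s
Δv = 18 cm/s, so v(8) = -9 + (18) = 9 cm/s.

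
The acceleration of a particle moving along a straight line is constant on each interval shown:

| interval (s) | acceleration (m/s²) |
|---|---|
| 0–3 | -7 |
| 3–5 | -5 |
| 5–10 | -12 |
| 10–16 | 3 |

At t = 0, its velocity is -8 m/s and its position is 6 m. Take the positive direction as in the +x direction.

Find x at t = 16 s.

On each constant-a segment, Δv = aΔt and Δx = v₀Δt + ½aΔt²; chain segment to segment.
0–3 s: v starts -8 m/s; Δx = -8·3 + ½·-7·3² = -55.5 m; v ends -29 m/s.
3–5 s: v starts -29 m/s; Δx = -29·2 + ½·-5·2² = -68 m; v ends -39 m/s.
5–10 s: v starts -39 m/s; Δx = -39·5 + ½·-12·5² = -345 m; v ends -99 m/s.
10–16 s: v starts -99 m/s; Δx = -99·6 + ½·3·6² = -540 m; v ends -81 m/s.
x(16) = 6 + Σ Δx = -1002.5 m.

-1002.5 m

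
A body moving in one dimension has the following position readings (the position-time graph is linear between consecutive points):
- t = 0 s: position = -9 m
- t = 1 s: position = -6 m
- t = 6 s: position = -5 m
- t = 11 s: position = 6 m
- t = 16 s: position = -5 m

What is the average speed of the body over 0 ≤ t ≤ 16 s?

Average speed = (total path length)/(elapsed time); on a piecewise-linear x-t graph the path length is Σ|Δx|.
0–1 s: |Δx| = |-6 − -9| = 3 m
1–6 s: |Δx| = |-5 − -6| = 1 m
6–11 s: |Δx| = |6 − -5| = 11 m
11–16 s: |Δx| = |-5 − 6| = 11 m
Total path = 26 m; average speed = 26/16 = 1.625 m/s.

1.625 m/s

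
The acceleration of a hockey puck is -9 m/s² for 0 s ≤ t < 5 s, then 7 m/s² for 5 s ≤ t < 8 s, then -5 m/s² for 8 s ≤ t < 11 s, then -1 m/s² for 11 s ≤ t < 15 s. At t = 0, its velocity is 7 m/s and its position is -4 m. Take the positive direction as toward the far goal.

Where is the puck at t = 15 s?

On each constant-a segment, Δv = aΔt and Δx = v₀Δt + ½aΔt²; chain segment to segment.
0–5 s: v starts 7 m/s; Δx = 7·5 + ½·-9·5² = -77.5 m; v ends -38 m/s.
5–8 s: v starts -38 m/s; Δx = -38·3 + ½·7·3² = -82.5 m; v ends -17 m/s.
8–11 s: v starts -17 m/s; Δx = -17·3 + ½·-5·3² = -73.5 m; v ends -32 m/s.
11–15 s: v starts -32 m/s; Δx = -32·4 + ½·-1·4² = -136 m; v ends -36 m/s.
x(15) = -4 + Σ Δx = -373.5 m.

-373.5 m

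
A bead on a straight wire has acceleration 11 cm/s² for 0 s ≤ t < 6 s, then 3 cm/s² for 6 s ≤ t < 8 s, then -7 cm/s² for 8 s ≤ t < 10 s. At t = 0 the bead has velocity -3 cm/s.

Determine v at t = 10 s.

55 cm/s

Δv equals the area under the a-t graph; then v = v₀ + Δv.
0–6 s: 11 × 6 = 66 cm/s
6–8 s: 3 × 2 = 6 cm/s
8–10 s: -7 × 2 = -14 cm/s
Δv = 58 cm/s, so v(10) = -3 + (58) = 55 cm/s.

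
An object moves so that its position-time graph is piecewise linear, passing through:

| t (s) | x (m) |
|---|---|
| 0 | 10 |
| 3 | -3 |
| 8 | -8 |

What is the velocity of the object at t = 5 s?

Velocity is the slope of the x-t graph on 3–8 s: (-8 − -3)/(8 − 3) = -1 m/s.

-1 m/s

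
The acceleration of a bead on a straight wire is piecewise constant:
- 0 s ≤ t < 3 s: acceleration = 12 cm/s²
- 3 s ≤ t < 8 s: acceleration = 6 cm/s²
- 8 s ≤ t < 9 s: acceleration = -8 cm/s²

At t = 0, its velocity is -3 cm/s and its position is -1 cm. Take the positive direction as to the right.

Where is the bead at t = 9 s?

343 cm

On each constant-a segment, Δv = aΔt and Δx = v₀Δt + ½aΔt²; chain segment to segment.
0–3 s: v starts -3 cm/s; Δx = -3·3 + ½·12·3² = 45 cm; v ends 33 cm/s.
3–8 s: v starts 33 cm/s; Δx = 33·5 + ½·6·5² = 240 cm; v ends 63 cm/s.
8–9 s: v starts 63 cm/s; Δx = 63·1 + ½·-8·1² = 59 cm; v ends 55 cm/s.
x(9) = -1 + Σ Δx = 343 cm.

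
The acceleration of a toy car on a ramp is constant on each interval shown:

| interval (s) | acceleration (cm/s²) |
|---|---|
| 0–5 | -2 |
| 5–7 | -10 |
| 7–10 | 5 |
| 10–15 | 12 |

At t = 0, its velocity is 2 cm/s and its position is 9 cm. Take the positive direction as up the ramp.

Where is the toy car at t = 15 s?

-18.5 cm

On each constant-a segment, Δv = aΔt and Δx = v₀Δt + ½aΔt²; chain segment to segment.
0–5 s: v starts 2 cm/s; Δx = 2·5 + ½·-2·5² = -15 cm; v ends -8 cm/s.
5–7 s: v starts -8 cm/s; Δx = -8·2 + ½·-10·2² = -36 cm; v ends -28 cm/s.
7–10 s: v starts -28 cm/s; Δx = -28·3 + ½·5·3² = -61.5 cm; v ends -13 cm/s.
10–15 s: v starts -13 cm/s; Δx = -13·5 + ½·12·5² = 85 cm; v ends 47 cm/s.
x(15) = 9 + Σ Δx = -18.5 cm.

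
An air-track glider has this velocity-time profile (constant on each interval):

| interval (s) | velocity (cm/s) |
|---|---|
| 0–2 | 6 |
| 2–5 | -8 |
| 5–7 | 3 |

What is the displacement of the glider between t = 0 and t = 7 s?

-6 cm

Displacement is the signed area under the v-t curve.
0–2 s: 6 × 2 = 12 cm
2–5 s: -8 × 3 = -24 cm
5–7 s: 3 × 2 = 6 cm
Net displacement = -6 cm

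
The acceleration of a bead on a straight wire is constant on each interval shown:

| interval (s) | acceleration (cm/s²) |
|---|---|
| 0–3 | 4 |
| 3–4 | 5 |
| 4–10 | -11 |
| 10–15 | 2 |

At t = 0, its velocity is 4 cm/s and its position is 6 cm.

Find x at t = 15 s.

On each constant-a segment, Δv = aΔt and Δx = v₀Δt + ½aΔt²; chain segment to segment.
0–3 s: v starts 4 cm/s; Δx = 4·3 + ½·4·3² = 30 cm; v ends 16 cm/s.
3–4 s: v starts 16 cm/s; Δx = 16·1 + ½·5·1² = 18.5 cm; v ends 21 cm/s.
4–10 s: v starts 21 cm/s; Δx = 21·6 + ½·-11·6² = -72 cm; v ends -45 cm/s.
10–15 s: v starts -45 cm/s; Δx = -45·5 + ½·2·5² = -200 cm; v ends -35 cm/s.
x(15) = 6 + Σ Δx = -217.5 cm.

-217.5 cm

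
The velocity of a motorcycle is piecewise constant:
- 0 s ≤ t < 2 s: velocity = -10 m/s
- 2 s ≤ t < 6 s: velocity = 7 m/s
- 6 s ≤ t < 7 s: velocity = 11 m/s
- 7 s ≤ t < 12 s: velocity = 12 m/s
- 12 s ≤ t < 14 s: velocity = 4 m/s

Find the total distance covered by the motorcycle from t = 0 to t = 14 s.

Distance (not displacement) is the total path length: add the absolute areas under v-t.
0–2 s: |-10| × 2 = 20 m
2–6 s: |7| × 4 = 28 m
6–7 s: |11| × 1 = 11 m
7–12 s: |12| × 5 = 60 m
12–14 s: |4| × 2 = 8 m
Total distance = 127 m

127 m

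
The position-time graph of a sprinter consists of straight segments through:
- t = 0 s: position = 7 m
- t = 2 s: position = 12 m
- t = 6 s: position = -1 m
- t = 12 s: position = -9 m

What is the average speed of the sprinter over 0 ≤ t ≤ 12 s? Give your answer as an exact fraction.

13/6 m/s

Average speed = (total path length)/(elapsed time); on a piecewise-linear x-t graph the path length is Σ|Δx|.
0–2 s: |Δx| = |12 − 7| = 5 m
2–6 s: |Δx| = |-1 − 12| = 13 m
6–12 s: |Δx| = |-9 − -1| = 8 m
Total path = 26 m; average speed = 26/12 = 13/6 m/s.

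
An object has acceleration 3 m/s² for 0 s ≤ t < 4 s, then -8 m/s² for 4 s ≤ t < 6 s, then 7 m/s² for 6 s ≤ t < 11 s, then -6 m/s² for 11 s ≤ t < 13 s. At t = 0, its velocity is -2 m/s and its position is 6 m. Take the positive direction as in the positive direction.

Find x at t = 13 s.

On each constant-a segment, Δv = aΔt and Δx = v₀Δt + ½aΔt²; chain segment to segment.
0–4 s: v starts -2 m/s; Δx = -2·4 + ½·3·4² = 16 m; v ends 10 m/s.
4–6 s: v starts 10 m/s; Δx = 10·2 + ½·-8·2² = 4 m; v ends -6 m/s.
6–11 s: v starts -6 m/s; Δx = -6·5 + ½·7·5² = 57.5 m; v ends 29 m/s.
11–13 s: v starts 29 m/s; Δx = 29·2 + ½·-6·2² = 46 m; v ends 17 m/s.
x(13) = 6 + Σ Δx = 129.5 m.

129.5 m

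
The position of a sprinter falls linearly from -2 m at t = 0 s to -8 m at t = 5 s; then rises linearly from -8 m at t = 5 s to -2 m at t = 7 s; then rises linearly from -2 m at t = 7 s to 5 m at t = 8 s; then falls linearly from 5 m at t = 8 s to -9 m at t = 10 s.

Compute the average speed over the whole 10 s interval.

3.3 m/s

Average speed = (total path length)/(elapsed time); on a piecewise-linear x-t graph the path length is Σ|Δx|.
0–5 s: |Δx| = |-8 − -2| = 6 m
5–7 s: |Δx| = |-2 − -8| = 6 m
7–8 s: |Δx| = |5 − -2| = 7 m
8–10 s: |Δx| = |-9 − 5| = 14 m
Total path = 33 m; average speed = 33/10 = 3.3 m/s.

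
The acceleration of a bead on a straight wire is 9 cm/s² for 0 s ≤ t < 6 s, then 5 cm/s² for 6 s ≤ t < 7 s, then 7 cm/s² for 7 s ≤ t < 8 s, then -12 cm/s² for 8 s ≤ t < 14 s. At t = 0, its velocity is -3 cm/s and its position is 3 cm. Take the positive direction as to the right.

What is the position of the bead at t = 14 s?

422 cm

On each constant-a segment, Δv = aΔt and Δx = v₀Δt + ½aΔt²; chain segment to segment.
0–6 s: v starts -3 cm/s; Δx = -3·6 + ½·9·6² = 144 cm; v ends 51 cm/s.
6–7 s: v starts 51 cm/s; Δx = 51·1 + ½·5·1² = 53.5 cm; v ends 56 cm/s.
7–8 s: v starts 56 cm/s; Δx = 56·1 + ½·7·1² = 59.5 cm; v ends 63 cm/s.
8–14 s: v starts 63 cm/s; Δx = 63·6 + ½·-12·6² = 162 cm; v ends -9 cm/s.
x(14) = 3 + Σ Δx = 422 cm.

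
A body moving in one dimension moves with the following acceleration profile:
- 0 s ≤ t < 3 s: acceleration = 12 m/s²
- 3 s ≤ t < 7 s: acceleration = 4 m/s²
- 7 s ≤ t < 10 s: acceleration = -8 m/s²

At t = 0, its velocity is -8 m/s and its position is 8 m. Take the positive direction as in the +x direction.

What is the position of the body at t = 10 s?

278 m

On each constant-a segment, Δv = aΔt and Δx = v₀Δt + ½aΔt²; chain segment to segment.
0–3 s: v starts -8 m/s; Δx = -8·3 + ½·12·3² = 30 m; v ends 28 m/s.
3–7 s: v starts 28 m/s; Δx = 28·4 + ½·4·4² = 144 m; v ends 44 m/s.
7–10 s: v starts 44 m/s; Δx = 44·3 + ½·-8·3² = 96 m; v ends 20 m/s.
x(10) = 8 + Σ Δx = 278 m.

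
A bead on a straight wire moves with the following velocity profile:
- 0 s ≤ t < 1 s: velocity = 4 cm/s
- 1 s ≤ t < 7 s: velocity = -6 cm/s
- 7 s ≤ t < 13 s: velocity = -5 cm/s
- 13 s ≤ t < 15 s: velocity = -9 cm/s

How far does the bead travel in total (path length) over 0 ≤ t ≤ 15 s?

88 cm

Total distance travelled is ∫|v| dt — sum the magnitudes of each area piece.
0–1 s: |4| × 1 = 4 cm
1–7 s: |-6| × 6 = 36 cm
7–13 s: |-5| × 6 = 30 cm
13–15 s: |-9| × 2 = 18 cm
Total distance = 88 cm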